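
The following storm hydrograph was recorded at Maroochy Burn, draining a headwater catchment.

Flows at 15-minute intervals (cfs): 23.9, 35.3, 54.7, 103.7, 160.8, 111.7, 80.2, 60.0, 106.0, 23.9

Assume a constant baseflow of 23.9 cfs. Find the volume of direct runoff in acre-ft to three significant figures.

Direct-runoff ordinates (Q − Q_b): 0.0, 11.4, 30.8, 79.8, 136.9, 87.8, 56.3, 36.1, 82.1, 0.0 cfs.
ΣQ_DR = 521.2 cfs.
With Δt = 0.25 h = 900 s, V = ΣQ_DR · Δt = 521.2 × 900 = 4.69 × 10^5 ft³ = 10.8 acre-ft.

V ≈ 10.8 acre-ft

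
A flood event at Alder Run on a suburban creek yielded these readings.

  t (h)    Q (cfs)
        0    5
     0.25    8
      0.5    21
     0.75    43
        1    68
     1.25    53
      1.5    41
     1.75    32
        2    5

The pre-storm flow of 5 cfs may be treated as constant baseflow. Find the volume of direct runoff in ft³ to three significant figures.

Direct-runoff ordinates (Q − Q_b): 0.0, 3.0, 16.0, 38.0, 63.0, 48.0, 36.0, 27.0, 0.0 cfs.
ΣQ_DR = 231.0 cfs.
With Δt = 0.25 h = 900 s, V = ΣQ_DR · Δt = 231.0 × 900 = 2.08 × 10^5 ft³.

V ≈ 2.08 × 10^5 ft³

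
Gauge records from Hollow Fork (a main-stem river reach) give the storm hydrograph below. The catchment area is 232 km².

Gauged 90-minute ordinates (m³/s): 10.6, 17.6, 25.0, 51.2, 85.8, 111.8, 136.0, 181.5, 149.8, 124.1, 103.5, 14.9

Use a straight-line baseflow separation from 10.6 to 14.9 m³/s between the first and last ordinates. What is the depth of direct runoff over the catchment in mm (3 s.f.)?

Direct runoff: 0.00, 6.61, 13.62, 39.43, 73.64, 99.25, 123.05, 168.16, 136.07, 109.98, 88.99, 0.00 m³/s; ΣQ_DR = 858.8 m³/s.
V = ΣQ_DR · Δt = 858.8 × 5400 s = 4.638 × 10^6 m³.
Over A = 232 km², depth = V / A = 20.0 mm.

d ≈ 20.0 mm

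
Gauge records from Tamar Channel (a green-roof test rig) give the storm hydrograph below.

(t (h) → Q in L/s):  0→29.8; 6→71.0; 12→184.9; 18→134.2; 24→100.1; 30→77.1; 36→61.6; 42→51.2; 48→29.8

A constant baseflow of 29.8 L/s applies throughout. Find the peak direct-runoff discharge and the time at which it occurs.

Subtracting baseflow gives direct-runoff ordinates: 0.0, 41.2, 155.1, 104.4, 70.3, 47.3, 31.8, 21.4, 0.0 L/s.
The maximum is 155.1 L/s, occurring at the reading for t = 12 h.

Q_p = 155.1 L/s at t = 12 h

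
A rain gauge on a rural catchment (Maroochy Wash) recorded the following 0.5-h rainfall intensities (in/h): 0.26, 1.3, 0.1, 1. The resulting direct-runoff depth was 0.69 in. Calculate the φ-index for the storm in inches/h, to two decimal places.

Only the 2 blocks with intensity above φ contribute runoff: 1.3, 1 in/h.
Σ(I−φ)·Δt = d  ⇒  (1.3+1 − 2φ)·0.5 = 0.69
φ = (2.300 − 0.69/0.5) / 2 = 0.46 in/h.

φ ≈ 0.46 in/h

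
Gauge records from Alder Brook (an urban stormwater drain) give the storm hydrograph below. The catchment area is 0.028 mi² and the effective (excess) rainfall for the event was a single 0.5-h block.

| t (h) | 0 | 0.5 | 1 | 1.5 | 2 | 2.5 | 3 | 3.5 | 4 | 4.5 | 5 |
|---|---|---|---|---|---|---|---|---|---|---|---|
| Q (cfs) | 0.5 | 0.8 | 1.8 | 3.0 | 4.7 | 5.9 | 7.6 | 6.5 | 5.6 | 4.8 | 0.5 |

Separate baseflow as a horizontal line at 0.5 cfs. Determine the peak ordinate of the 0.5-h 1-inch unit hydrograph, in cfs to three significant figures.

U_p ≈ 7.09 cfs

Direct runoff: 0.0, 0.3, 1.3, 2.5, 4.2, 5.4, 7.1, 6.0, 5.1, 4.3, 0.0 cfs; ΣQ_DR = 36.20 cfs, peak = 7.1 cfs.
Runoff depth d = ΣQ_DR·Δt / A = 36.20 × 1800 / (0.028 mi²) = 1.002 in.
The 1-inch UH is the DRH scaled by (1 in)/d, so U_p = 7.1 × 1/1.002 = 7.09 cfs.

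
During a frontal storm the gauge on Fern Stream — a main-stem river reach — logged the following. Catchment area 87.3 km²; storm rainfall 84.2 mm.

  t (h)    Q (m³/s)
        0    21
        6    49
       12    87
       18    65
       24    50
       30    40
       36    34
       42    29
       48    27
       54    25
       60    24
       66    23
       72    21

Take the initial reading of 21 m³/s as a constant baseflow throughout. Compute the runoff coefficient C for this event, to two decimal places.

C ≈ 0.65

ΣQ_DR = 222.0 m³/s; V = ΣQ_DR·Δt = 4.795 × 10^6 m³.
Runoff depth d = V / A = 54.93 mm.
C = d / P = 54.93 / 84.2 = 0.65.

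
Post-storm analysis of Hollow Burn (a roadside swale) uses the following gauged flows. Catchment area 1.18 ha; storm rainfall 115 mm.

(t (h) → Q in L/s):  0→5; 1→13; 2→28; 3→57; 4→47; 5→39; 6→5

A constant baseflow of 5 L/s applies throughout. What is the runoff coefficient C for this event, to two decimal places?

C ≈ 0.42

ΣQ_DR = 159.0 L/s; V = ΣQ_DR·Δt = 5.724 × 10^5 L.
Runoff depth d = V / A = 48.51 mm.
C = d / P = 48.51 / 115 = 0.42.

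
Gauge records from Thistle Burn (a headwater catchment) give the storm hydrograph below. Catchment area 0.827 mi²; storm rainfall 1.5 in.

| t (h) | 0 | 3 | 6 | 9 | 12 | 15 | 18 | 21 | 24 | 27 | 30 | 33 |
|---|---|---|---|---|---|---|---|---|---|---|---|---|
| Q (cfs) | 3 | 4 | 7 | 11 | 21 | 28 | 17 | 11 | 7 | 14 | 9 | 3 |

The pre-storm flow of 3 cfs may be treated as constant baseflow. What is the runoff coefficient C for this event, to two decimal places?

ΣQ_DR = 99.00 cfs; V = ΣQ_DR·Δt = 1.069 × 10^6 ft³.
Runoff depth d = V / A = 0.5565 in.
C = d / P = 0.5565 / 1.5 = 0.37.

C ≈ 0.37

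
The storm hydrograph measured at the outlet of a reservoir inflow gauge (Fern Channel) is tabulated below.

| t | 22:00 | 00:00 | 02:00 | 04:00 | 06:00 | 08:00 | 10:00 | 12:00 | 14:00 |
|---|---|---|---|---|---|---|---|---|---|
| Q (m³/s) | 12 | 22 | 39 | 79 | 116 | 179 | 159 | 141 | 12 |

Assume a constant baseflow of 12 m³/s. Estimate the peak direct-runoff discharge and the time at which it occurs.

Subtracting baseflow gives direct-runoff ordinates: 0.0, 10.0, 27.0, 67.0, 104.0, 167.0, 147.0, 129.0, 0.0 m³/s.
The maximum is 167.0 m³/s, occurring at the reading for t = 08:00.

Q_p = 167.0 m³/s at t = 08:00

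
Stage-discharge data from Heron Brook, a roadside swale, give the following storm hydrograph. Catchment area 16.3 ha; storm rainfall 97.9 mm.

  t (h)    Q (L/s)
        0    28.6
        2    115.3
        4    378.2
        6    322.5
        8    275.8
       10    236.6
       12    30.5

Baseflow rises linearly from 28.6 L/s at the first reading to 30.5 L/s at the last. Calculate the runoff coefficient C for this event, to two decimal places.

C ≈ 0.53

ΣQ_DR = 1181 L/s; V = ΣQ_DR·Δt = 8.501 × 10^6 L.
Runoff depth d = V / A = 52.15 mm.
C = d / P = 52.15 / 97.9 = 0.53.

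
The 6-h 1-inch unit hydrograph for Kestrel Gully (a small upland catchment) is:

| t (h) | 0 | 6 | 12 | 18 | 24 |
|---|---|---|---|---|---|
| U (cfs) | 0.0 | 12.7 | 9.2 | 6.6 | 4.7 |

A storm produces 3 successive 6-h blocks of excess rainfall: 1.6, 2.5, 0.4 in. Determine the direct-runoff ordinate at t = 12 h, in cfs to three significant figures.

By discrete convolution, Q_j = Σ (P_i / 1 in) · U_{j−i}.
At t = 12 h (j=2): Q = (1.6/1)·9.2 + (2.5/1)·12.7 + (0.4/1)·0.0 = 46.5 cfs.

Q ≈ 46.5 cfs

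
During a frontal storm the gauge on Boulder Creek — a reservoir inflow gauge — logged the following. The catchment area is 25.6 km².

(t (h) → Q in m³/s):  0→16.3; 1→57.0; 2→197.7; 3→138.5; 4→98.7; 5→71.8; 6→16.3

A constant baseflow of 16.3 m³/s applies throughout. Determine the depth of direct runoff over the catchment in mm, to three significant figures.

Direct runoff: 0.0, 40.7, 181.4, 122.2, 82.4, 55.5, 0.0 m³/s; ΣQ_DR = 482.2 m³/s.
V = ΣQ_DR · Δt = 482.2 × 3600 s = 1.736 × 10^6 m³.
Over A = 25.6 km², depth = V / A = 67.8 mm.

d ≈ 67.8 mm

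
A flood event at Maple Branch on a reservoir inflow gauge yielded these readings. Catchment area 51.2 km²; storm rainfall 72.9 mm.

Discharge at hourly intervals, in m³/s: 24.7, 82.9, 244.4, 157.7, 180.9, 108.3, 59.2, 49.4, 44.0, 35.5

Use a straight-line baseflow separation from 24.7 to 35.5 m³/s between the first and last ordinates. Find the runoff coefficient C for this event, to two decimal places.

ΣQ_DR = 686.0 m³/s; V = ΣQ_DR·Δt = 2.470 × 10^6 m³.
Runoff depth d = V / A = 48.23 mm.
C = d / P = 48.23 / 72.9 = 0.66.

C ≈ 0.66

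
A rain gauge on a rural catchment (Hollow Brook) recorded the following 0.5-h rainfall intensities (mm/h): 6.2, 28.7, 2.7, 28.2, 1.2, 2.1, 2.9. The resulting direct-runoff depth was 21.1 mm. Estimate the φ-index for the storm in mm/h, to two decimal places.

φ ≈ 7.35 mm/h

Only the 2 blocks with intensity above φ contribute runoff: 28.7, 28.2 mm/h.
Σ(I−φ)·Δt = d  ⇒  (28.7+28.2 − 2φ)·0.5 = 21.1
φ = (56.90 − 21.1/0.5) / 2 = 7.35 mm/h.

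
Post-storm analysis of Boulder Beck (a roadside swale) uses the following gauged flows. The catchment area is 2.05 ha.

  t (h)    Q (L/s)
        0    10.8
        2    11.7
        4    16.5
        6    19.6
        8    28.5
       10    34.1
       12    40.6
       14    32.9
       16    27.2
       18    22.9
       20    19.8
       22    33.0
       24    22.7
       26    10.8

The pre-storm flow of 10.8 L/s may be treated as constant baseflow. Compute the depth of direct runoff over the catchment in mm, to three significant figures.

d ≈ 63.2 mm

Direct runoff: 0.0, 0.9, 5.7, 8.8, 17.7, 23.3, 29.8, 22.1, 16.4, 12.1, 9.0, 22.2, 11.9, 0.0 L/s; ΣQ_DR = 179.9 L/s.
V = ΣQ_DR · Δt = 179.9 × 7200 s = 1.295 × 10^6 L.
Over A = 2.05 ha, depth = V / A = 63.2 mm.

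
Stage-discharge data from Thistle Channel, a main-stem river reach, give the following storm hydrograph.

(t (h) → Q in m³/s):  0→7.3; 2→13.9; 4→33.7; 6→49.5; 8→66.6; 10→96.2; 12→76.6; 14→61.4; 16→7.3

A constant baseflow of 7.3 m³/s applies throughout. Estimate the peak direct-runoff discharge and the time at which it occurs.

Subtracting baseflow gives direct-runoff ordinates: 0.0, 6.6, 26.4, 42.2, 59.3, 88.9, 69.3, 54.1, 0.0 m³/s.
The maximum is 88.9 m³/s, occurring at the reading for t = 10 h.

Q_p = 88.9 m³/s at t = 10 h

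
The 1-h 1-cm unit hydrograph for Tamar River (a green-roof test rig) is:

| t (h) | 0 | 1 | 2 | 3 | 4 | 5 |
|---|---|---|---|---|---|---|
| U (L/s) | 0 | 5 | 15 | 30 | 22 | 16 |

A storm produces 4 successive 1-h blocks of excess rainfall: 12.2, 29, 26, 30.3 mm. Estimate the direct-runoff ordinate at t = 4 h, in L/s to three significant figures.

By discrete convolution, Q_j = Σ (P_i / 10 mm) · U_{j−i}.
At t = 4 h (j=4): Q = (12.2/10)·22 + (29/10)·30 + (26/10)·15 + (30.3/10)·5 = 168 L/s.

Q ≈ 168 L/s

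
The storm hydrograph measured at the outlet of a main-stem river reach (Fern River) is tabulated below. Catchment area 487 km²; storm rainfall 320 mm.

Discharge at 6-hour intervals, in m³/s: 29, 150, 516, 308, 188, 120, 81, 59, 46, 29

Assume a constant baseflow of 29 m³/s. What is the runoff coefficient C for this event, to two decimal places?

C ≈ 0.17

ΣQ_DR = 1236 m³/s; V = ΣQ_DR·Δt = 2.670 × 10^7 m³.
Runoff depth d = V / A = 54.82 mm.
C = d / P = 54.82 / 320 = 0.17.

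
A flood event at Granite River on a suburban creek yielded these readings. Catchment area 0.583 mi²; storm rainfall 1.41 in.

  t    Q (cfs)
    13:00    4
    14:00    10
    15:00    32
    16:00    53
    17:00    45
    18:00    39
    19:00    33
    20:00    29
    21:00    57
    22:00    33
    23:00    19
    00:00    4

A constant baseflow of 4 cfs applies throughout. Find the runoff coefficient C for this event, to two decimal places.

ΣQ_DR = 310.0 cfs; V = ΣQ_DR·Δt = 1.116 × 10^6 ft³.
Runoff depth d = V / A = 0.8240 in.
C = d / P = 0.8240 / 1.41 = 0.58.

C ≈ 0.58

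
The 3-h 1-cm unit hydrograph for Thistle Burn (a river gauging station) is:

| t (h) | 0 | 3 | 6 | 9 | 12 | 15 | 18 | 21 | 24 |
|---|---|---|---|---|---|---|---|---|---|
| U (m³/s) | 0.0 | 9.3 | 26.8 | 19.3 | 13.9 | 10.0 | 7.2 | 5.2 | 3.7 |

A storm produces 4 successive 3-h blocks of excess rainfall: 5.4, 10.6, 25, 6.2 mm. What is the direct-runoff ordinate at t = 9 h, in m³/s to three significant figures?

By discrete convolution, Q_j = Σ (P_i / 10 mm) · U_{j−i}.
At t = 9 h (j=3): Q = (5.4/10)·19.3 + (10.6/10)·26.8 + (25/10)·9.3 + (6.2/10)·0.0 = 62.1 m³/s.

Q ≈ 62.1 m³/s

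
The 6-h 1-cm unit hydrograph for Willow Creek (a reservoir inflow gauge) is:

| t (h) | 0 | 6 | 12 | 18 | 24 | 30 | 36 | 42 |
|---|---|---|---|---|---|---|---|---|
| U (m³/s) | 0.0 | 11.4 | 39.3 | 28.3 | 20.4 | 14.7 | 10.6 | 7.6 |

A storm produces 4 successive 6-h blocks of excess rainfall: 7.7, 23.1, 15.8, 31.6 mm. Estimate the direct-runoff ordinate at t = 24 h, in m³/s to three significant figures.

Q ≈ 179 m³/s

By discrete convolution, Q_j = Σ (P_i / 10 mm) · U_{j−i}.
At t = 24 h (j=4): Q = (7.7/10)·20.4 + (23.1/10)·28.3 + (15.8/10)·39.3 + (31.6/10)·11.4 = 179 m³/s.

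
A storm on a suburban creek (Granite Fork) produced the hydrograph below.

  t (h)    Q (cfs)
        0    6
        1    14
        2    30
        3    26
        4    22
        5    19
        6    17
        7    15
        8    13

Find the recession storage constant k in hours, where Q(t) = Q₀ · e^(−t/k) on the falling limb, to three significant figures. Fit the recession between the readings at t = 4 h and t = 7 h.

k ≈ 7.83 h

On the falling limb, Q drops from 22 to 15 cfs between t = 4 h and t = 7 h (Δt = 3 h).
k = −Δt / ln(Q₂/Q₁) = −3 / ln(15/22) = 7.83 h.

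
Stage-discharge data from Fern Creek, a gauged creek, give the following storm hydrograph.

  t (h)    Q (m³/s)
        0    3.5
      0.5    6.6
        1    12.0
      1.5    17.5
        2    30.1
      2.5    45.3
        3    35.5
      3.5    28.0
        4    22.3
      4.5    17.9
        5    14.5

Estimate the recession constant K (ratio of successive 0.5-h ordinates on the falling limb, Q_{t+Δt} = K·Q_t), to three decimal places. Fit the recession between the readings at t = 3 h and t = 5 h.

K ≈ 0.799

Using the recession-limb readings at t = 3 h and t = 5 h: Q falls from 35.5 to 14.5 m³/s over 4 intervals.
K = (Q₂/Q₁)^(1/4) = (14.5/35.5)^(1/4) = 0.799.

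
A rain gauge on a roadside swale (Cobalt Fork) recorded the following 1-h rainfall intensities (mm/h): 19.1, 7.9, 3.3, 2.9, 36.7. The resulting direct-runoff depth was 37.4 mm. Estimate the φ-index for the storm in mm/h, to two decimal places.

φ ≈ 9.20 mm/h

Only the 2 blocks with intensity above φ contribute runoff: 19.1, 36.7 mm/h.
Σ(I−φ)·Δt = d  ⇒  (19.1+36.7 − 2φ)·1 = 37.4
φ = (55.80 − 37.4/1) / 2 = 9.20 mm/h.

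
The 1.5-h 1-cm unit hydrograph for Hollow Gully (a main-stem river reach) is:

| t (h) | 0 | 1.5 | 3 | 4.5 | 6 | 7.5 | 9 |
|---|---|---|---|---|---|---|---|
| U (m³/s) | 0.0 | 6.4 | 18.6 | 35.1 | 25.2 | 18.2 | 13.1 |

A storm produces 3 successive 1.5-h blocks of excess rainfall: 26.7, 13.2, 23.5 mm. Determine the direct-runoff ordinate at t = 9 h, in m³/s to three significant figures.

By discrete convolution, Q_j = Σ (P_i / 10 mm) · U_{j−i}.
At t = 9 h (j=6): Q = (26.7/10)·13.1 + (13.2/10)·18.2 + (23.5/10)·25.2 = 118 m³/s.

Q ≈ 118 m³/s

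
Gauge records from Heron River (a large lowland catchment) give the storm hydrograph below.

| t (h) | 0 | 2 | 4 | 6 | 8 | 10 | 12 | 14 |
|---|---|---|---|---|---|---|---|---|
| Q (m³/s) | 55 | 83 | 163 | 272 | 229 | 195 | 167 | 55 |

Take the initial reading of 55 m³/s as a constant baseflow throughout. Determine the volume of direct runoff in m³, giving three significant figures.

Direct-runoff ordinates (Q − Q_b): 0.0, 28.0, 108.0, 217.0, 174.0, 140.0, 112.0, 0.0 m³/s.
ΣQ_DR = 779.0 m³/s.
With Δt = 2 h = 7200 s, V = ΣQ_DR · Δt = 779.0 × 7200 = 5.61 × 10^6 m³.

V ≈ 5.61 × 10^6 m³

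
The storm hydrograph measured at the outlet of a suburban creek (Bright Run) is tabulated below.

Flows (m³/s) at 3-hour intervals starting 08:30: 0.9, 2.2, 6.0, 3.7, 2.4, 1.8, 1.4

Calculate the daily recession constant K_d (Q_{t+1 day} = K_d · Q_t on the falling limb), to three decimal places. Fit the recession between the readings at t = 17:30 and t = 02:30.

Between t = 17:30 and t = 02:30 the flow falls from 3.7 to 1.4 m³/s over 3×3 h = 9 h.
Per-interval ratio K = (1.4/3.7)^(1/3) = 0.7233; K_d = K^(24/3) = 0.075.

K_d ≈ 0.075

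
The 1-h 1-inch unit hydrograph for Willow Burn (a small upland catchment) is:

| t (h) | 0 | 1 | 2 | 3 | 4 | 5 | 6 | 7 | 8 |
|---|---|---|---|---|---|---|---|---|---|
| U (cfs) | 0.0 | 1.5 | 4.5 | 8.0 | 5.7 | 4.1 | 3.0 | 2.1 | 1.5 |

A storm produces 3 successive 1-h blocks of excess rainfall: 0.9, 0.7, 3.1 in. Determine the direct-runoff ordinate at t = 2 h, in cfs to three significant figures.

By discrete convolution, Q_j = Σ (P_i / 1 in) · U_{j−i}.
At t = 2 h (j=2): Q = (0.9/1)·4.5 + (0.7/1)·1.5 + (3.1/1)·0.0 = 5.10 cfs.

Q ≈ 5.10 cfs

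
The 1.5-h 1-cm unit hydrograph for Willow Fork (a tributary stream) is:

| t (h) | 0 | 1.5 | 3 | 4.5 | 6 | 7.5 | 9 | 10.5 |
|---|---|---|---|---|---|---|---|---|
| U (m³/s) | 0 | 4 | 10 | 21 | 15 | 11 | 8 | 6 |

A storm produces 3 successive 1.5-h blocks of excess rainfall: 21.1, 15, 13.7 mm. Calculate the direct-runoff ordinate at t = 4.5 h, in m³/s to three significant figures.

By discrete convolution, Q_j = Σ (P_i / 10 mm) · U_{j−i}.
At t = 4.5 h (j=3): Q = (21.1/10)·21 + (15/10)·10 + (13.7/10)·4 = 64.8 m³/s.

Q ≈ 64.8 m³/s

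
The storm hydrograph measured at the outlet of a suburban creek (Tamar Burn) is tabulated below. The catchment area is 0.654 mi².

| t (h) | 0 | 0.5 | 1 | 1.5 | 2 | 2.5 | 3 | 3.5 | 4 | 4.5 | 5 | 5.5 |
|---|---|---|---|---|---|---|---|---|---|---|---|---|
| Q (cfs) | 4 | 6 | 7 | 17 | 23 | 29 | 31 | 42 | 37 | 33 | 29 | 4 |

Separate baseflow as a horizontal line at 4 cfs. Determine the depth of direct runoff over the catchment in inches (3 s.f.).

d ≈ 0.254 in

Direct runoff: 0.0, 2.0, 3.0, 13.0, 19.0, 25.0, 27.0, 38.0, 33.0, 29.0, 25.0, 0.0 cfs; ΣQ_DR = 214.0 cfs.
V = ΣQ_DR · Δt = 214.0 × 1800 s = 3.852 × 10^5 ft³.
Over A = 0.654 mi², depth = V / A = 0.254 in.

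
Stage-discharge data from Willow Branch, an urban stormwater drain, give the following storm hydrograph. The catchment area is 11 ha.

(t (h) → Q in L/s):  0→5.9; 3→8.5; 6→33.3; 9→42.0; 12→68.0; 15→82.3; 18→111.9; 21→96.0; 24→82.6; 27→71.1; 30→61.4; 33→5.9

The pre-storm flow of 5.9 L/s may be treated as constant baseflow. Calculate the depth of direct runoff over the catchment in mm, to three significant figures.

Direct runoff: 0.0, 2.6, 27.4, 36.1, 62.1, 76.4, 106.0, 90.1, 76.7, 65.2, 55.5, 0.0 L/s; ΣQ_DR = 598.1 L/s.
V = ΣQ_DR · Δt = 598.1 × 10800 s = 6.459 × 10^6 L.
Over A = 11 ha, depth = V / A = 58.7 mm.

d ≈ 58.7 mm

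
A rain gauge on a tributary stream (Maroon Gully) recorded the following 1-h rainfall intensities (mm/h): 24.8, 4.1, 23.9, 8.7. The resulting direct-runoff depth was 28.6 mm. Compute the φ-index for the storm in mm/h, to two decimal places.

φ ≈ 10.05 mm/h

Only the 2 blocks with intensity above φ contribute runoff: 24.8, 23.9 mm/h.
Σ(I−φ)·Δt = d  ⇒  (24.8+23.9 − 2φ)·1 = 28.6
φ = (48.70 − 28.6/1) / 2 = 10.05 mm/h.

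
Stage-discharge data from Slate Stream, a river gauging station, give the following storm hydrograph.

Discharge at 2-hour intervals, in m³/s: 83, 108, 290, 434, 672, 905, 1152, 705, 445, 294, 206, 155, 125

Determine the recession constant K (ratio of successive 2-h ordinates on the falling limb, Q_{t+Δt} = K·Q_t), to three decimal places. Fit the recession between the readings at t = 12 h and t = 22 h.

K ≈ 0.670

Using the recession-limb readings at t = 12 h and t = 22 h: Q falls from 1152 to 155 m³/s over 5 intervals.
K = (Q₂/Q₁)^(1/5) = (155/1152)^(1/5) = 0.670.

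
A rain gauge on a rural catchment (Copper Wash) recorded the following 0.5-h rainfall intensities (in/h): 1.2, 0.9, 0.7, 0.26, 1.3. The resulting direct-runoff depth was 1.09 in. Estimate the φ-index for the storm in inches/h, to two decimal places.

Only the 4 blocks with intensity above φ contribute runoff: 1.2, 0.9, 0.7, 1.3 in/h.
Σ(I−φ)·Δt = d  ⇒  (1.2+0.9+0.7+1.3 − 4φ)·0.5 = 1.09
φ = (4.100 − 1.09/0.5) / 4 = 0.48 in/h.

φ ≈ 0.48 in/h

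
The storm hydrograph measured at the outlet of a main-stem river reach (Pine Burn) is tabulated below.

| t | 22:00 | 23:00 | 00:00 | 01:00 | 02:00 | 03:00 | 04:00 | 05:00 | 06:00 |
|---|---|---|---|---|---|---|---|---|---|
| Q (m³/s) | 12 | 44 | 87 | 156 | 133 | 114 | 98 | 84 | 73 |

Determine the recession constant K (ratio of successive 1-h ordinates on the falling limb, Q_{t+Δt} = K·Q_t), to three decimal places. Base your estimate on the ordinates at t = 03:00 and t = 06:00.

Using the recession-limb readings at t = 03:00 and t = 06:00: Q falls from 114 to 73 m³/s over 3 intervals.
K = (Q₂/Q₁)^(1/3) = (73/114)^(1/3) = 0.862.

K ≈ 0.862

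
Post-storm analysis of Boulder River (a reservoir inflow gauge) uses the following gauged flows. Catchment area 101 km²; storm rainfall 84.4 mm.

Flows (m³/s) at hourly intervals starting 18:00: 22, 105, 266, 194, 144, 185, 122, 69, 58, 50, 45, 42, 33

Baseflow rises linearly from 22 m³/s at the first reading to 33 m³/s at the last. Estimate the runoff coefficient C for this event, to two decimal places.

C ≈ 0.41

ΣQ_DR = 977.5 m³/s; V = ΣQ_DR·Δt = 3.519 × 10^6 m³.
Runoff depth d = V / A = 34.84 mm.
C = d / P = 34.84 / 84.4 = 0.41.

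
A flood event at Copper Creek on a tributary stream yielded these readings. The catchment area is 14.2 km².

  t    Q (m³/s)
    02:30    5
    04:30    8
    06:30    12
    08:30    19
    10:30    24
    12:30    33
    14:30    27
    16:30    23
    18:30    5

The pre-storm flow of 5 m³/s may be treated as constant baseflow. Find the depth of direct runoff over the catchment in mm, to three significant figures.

Direct runoff: 0.0, 3.0, 7.0, 14.0, 19.0, 28.0, 22.0, 18.0, 0.0 m³/s; ΣQ_DR = 111.0 m³/s.
V = ΣQ_DR · Δt = 111.0 × 7200 s = 7.992 × 10^5 m³.
Over A = 14.2 km², depth = V / A = 56.3 mm.

d ≈ 56.3 mm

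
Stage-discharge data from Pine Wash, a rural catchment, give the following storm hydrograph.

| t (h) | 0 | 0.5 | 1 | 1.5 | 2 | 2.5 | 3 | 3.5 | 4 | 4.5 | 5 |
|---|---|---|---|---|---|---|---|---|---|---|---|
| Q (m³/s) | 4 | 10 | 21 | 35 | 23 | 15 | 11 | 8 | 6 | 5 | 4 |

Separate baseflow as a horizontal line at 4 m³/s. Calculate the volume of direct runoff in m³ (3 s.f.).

Direct-runoff ordinates (Q − Q_b): 0.0, 6.0, 17.0, 31.0, 19.0, 11.0, 7.0, 4.0, 2.0, 1.0, 0.0 m³/s.
ΣQ_DR = 98.00 m³/s.
With Δt = 0.5 h = 1800 s, V = ΣQ_DR · Δt = 98.00 × 1800 = 1.76 × 10^5 m³.

V ≈ 1.76 × 10^5 m³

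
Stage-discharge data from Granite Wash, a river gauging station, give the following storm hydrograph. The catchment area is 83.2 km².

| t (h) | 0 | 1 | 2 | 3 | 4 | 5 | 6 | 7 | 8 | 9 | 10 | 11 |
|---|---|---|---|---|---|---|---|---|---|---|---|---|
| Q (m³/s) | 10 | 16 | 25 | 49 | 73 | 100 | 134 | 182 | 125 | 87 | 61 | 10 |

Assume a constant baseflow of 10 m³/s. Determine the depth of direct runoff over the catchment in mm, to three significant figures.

Direct runoff: 0.0, 6.0, 15.0, 39.0, 63.0, 90.0, 124.0, 172.0, 115.0, 77.0, 51.0, 0.0 m³/s; ΣQ_DR = 752.0 m³/s.
V = ΣQ_DR · Δt = 752.0 × 3600 s = 2.707 × 10^6 m³.
Over A = 83.2 km², depth = V / A = 32.5 mm.

d ≈ 32.5 mm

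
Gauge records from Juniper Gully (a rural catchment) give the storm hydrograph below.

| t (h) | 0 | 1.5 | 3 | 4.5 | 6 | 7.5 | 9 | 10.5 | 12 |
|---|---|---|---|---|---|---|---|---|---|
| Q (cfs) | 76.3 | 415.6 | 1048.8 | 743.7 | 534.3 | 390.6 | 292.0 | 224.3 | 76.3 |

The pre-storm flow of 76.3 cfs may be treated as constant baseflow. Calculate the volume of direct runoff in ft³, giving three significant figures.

V ≈ 1.68 × 10^7 ft³

Direct-runoff ordinates (Q − Q_b): 0.0, 339.3, 972.5, 667.4, 458.0, 314.3, 215.7, 148.0, 0.0 cfs.
ΣQ_DR = 3115 cfs.
With Δt = 1.5 h = 5400 s, V = ΣQ_DR · Δt = 3115 × 5400 = 1.68 × 10^7 ft³.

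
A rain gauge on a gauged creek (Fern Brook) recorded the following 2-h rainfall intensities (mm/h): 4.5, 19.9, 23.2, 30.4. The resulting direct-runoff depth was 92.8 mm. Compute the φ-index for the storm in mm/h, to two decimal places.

Only the 3 blocks with intensity above φ contribute runoff: 19.9, 23.2, 30.4 mm/h.
Σ(I−φ)·Δt = d  ⇒  (19.9+23.2+30.4 − 3φ)·2 = 92.8
φ = (73.50 − 92.8/2) / 3 = 9.03 mm/h.

φ ≈ 9.03 mm/h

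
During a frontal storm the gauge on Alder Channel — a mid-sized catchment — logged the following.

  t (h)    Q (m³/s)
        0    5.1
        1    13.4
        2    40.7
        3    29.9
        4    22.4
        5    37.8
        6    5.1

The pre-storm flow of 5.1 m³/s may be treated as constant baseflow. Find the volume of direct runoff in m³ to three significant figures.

Direct-runoff ordinates (Q − Q_b): 0.0, 8.3, 35.6, 24.8, 17.3, 32.7, 0.0 m³/s.
ΣQ_DR = 118.7 m³/s.
With Δt = 1 h = 3600 s, V = ΣQ_DR · Δt = 118.7 × 3600 = 4.27 × 10^5 m³.

V ≈ 4.27 × 10^5 m³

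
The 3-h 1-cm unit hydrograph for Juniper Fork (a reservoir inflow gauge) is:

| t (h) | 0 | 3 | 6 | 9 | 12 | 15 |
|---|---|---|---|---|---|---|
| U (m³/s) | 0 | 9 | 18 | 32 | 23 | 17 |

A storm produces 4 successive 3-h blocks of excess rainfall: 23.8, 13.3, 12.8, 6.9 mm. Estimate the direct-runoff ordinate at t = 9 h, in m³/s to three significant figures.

By discrete convolution, Q_j = Σ (P_i / 10 mm) · U_{j−i}.
At t = 9 h (j=3): Q = (23.8/10)·32 + (13.3/10)·18 + (12.8/10)·9 + (6.9/10)·0 = 112 m³/s.

Q ≈ 112 m³/s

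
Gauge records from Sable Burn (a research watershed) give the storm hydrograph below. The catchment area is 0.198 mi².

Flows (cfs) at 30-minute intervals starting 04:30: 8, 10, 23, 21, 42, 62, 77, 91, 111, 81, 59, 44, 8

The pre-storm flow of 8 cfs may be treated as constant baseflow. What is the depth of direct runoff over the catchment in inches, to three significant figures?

d ≈ 2.09 in

Direct runoff: 0.0, 2.0, 15.0, 13.0, 34.0, 54.0, 69.0, 83.0, 103.0, 73.0, 51.0, 36.0, 0.0 cfs; ΣQ_DR = 533.0 cfs.
V = ΣQ_DR · Δt = 533.0 × 1800 s = 9.594 × 10^5 ft³.
Over A = 0.198 mi², depth = V / A = 2.09 in.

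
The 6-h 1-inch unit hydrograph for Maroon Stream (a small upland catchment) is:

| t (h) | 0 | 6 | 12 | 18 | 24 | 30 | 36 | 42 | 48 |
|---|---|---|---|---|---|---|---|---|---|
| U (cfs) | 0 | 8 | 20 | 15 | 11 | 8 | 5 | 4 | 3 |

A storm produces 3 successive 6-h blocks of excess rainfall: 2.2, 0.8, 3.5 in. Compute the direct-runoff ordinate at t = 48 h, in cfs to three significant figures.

By discrete convolution, Q_j = Σ (P_i / 1 in) · U_{j−i}.
At t = 48 h (j=8): Q = (2.2/1)·3 + (0.8/1)·4 + (3.5/1)·5 = 27.3 cfs.

Q ≈ 27.3 cfs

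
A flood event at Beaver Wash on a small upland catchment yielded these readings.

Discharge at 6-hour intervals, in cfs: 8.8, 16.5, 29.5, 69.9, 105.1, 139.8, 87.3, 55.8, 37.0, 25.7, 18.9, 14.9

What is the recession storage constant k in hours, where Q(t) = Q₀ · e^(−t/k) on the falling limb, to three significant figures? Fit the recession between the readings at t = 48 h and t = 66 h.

k ≈ 19.8 h

On the falling limb, Q drops from 37.0 to 14.9 cfs between t = 48 h and t = 66 h (Δt = 18 h).
k = −Δt / ln(Q₂/Q₁) = −18 / ln(14.9/37.0) = 19.8 h.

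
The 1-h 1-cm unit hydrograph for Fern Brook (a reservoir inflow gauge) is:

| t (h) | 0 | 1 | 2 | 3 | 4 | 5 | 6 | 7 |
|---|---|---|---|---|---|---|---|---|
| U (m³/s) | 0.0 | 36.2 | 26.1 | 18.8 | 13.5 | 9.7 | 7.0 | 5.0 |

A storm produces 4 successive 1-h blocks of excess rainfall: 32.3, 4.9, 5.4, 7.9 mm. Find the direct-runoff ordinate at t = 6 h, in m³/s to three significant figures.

Q ≈ 49.5 m³/s

By discrete convolution, Q_j = Σ (P_i / 10 mm) · U_{j−i}.
At t = 6 h (j=6): Q = (32.3/10)·7.0 + (4.9/10)·9.7 + (5.4/10)·13.5 + (7.9/10)·18.8 = 49.5 m³/s.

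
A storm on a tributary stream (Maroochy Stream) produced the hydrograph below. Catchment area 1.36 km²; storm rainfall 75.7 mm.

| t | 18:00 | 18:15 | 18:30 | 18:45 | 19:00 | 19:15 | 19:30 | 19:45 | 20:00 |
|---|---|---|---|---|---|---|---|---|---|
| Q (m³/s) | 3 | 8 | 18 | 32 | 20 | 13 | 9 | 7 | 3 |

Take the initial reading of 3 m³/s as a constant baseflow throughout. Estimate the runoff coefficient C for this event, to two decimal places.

ΣQ_DR = 86.00 m³/s; V = ΣQ_DR·Δt = 77400 m³.
Runoff depth d = V / A = 56.91 mm.
C = d / P = 56.91 / 75.7 = 0.75.

C ≈ 0.75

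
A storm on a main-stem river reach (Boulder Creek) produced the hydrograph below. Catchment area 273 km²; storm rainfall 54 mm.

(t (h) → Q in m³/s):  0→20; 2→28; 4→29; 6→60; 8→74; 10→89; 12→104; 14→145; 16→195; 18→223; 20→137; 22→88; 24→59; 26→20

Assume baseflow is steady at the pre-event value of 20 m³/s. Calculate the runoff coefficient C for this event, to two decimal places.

C ≈ 0.48

ΣQ_DR = 991.0 m³/s; V = ΣQ_DR·Δt = 7.135 × 10^6 m³.
Runoff depth d = V / A = 26.14 mm.
C = d / P = 26.14 / 54 = 0.48.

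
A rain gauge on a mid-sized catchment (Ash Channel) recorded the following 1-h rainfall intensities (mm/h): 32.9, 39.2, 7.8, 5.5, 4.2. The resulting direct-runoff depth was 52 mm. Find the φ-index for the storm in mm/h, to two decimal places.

Only the 2 blocks with intensity above φ contribute runoff: 32.9, 39.2 mm/h.
Σ(I−φ)·Δt = d  ⇒  (32.9+39.2 − 2φ)·1 = 52
φ = (72.10 − 52/1) / 2 = 10.05 mm/h.

φ ≈ 10.05 mm/h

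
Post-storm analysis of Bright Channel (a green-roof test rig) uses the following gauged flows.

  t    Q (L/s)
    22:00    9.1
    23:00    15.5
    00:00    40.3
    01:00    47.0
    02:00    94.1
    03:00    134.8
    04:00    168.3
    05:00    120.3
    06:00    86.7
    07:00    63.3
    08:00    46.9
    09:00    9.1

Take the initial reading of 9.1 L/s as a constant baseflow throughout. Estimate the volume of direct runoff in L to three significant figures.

V ≈ 2.61 × 10^6 L

Direct-runoff ordinates (Q − Q_b): 0.0, 6.4, 31.2, 37.9, 85.0, 125.7, 159.2, 111.2, 77.6, 54.2, 37.8, 0.0 L/s.
ΣQ_DR = 726.2 L/s.
With Δt = 1 h = 3600 s, V = ΣQ_DR · Δt = 726.2 × 3600 = 2.61 × 10^6 L.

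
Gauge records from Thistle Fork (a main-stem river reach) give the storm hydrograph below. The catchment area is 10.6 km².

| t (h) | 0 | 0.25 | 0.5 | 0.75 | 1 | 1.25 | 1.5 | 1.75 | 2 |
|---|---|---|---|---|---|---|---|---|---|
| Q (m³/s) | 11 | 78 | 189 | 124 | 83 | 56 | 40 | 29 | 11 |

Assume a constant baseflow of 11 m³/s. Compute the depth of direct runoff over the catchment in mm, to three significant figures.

d ≈ 44.3 mm

Direct runoff: 0.0, 67.0, 178.0, 113.0, 72.0, 45.0, 29.0, 18.0, 0.0 m³/s; ΣQ_DR = 522.0 m³/s.
V = ΣQ_DR · Δt = 522.0 × 900 s = 4.698 × 10^5 m³.
Over A = 10.6 km², depth = V / A = 44.3 mm.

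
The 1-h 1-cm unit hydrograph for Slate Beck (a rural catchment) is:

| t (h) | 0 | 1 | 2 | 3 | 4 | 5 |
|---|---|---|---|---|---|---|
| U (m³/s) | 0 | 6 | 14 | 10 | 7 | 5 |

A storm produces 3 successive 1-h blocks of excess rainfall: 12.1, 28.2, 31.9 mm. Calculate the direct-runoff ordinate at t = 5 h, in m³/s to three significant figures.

By discrete convolution, Q_j = Σ (P_i / 10 mm) · U_{j−i}.
At t = 5 h (j=5): Q = (12.1/10)·5 + (28.2/10)·7 + (31.9/10)·10 = 57.7 m³/s.

Q ≈ 57.7 m³/s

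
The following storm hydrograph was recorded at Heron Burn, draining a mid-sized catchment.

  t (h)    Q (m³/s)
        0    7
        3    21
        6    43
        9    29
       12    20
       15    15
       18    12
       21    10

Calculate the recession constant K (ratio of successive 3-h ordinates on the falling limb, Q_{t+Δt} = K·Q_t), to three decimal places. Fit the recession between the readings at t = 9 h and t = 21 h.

K ≈ 0.766

Using the recession-limb readings at t = 9 h and t = 21 h: Q falls from 29 to 10 m³/s over 4 intervals.
K = (Q₂/Q₁)^(1/4) = (10/29)^(1/4) = 0.766.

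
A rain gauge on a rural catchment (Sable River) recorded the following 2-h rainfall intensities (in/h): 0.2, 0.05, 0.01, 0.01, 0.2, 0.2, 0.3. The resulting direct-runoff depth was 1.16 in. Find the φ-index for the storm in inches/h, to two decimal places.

φ ≈ 0.08 in/h

Only the 4 blocks with intensity above φ contribute runoff: 0.2, 0.2, 0.2, 0.3 in/h.
Σ(I−φ)·Δt = d  ⇒  (0.2+0.2+0.2+0.3 − 4φ)·2 = 1.16
φ = (0.9000 − 1.16/2) / 4 = 0.08 in/h.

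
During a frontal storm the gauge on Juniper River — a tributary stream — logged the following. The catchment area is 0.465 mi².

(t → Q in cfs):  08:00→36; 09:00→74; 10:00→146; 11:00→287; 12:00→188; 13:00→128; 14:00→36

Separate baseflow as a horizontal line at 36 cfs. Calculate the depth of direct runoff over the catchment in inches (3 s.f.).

d ≈ 2.14 in

Direct runoff: 0.0, 38.0, 110.0, 251.0, 152.0, 92.0, 0.0 cfs; ΣQ_DR = 643.0 cfs.
V = ΣQ_DR · Δt = 643.0 × 3600 s = 2.315 × 10^6 ft³.
Over A = 0.465 mi², depth = V / A = 2.14 in.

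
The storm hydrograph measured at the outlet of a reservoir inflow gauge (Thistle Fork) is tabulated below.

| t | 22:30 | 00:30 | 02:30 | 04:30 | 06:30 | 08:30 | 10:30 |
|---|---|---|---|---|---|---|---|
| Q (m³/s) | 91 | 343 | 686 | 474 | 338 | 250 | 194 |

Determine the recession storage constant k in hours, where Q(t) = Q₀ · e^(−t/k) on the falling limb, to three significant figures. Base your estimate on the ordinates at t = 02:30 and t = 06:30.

On the falling limb, Q drops from 686 to 338 m³/s between t = 02:30 and t = 06:30 (Δt = 4 h).
k = −Δt / ln(Q₂/Q₁) = −4 / ln(338/686) = 5.65 h.

k ≈ 5.65 h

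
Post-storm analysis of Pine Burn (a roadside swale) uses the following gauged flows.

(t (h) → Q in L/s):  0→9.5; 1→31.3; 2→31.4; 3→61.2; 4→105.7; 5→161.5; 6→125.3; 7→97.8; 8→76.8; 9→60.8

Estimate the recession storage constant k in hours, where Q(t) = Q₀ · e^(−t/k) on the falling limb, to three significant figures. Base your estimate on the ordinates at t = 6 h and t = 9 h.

On the falling limb, Q drops from 125.3 to 60.8 L/s between t = 6 h and t = 9 h (Δt = 3 h).
k = −Δt / ln(Q₂/Q₁) = −3 / ln(60.8/125.3) = 4.15 h.

k ≈ 4.15 h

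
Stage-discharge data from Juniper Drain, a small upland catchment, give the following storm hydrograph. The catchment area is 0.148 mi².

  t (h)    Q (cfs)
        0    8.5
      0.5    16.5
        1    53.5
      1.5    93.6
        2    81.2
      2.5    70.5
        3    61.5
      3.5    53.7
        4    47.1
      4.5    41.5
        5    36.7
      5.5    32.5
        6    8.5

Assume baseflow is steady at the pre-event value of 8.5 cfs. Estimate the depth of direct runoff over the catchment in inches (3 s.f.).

Direct runoff: 0.0, 8.0, 45.0, 85.1, 72.7, 62.0, 53.0, 45.2, 38.6, 33.0, 28.2, 24.0, 0.0 cfs; ΣQ_DR = 494.8 cfs.
V = ΣQ_DR · Δt = 494.8 × 1800 s = 8.906 × 10^5 ft³.
Over A = 0.148 mi², depth = V / A = 2.59 in.

d ≈ 2.59 in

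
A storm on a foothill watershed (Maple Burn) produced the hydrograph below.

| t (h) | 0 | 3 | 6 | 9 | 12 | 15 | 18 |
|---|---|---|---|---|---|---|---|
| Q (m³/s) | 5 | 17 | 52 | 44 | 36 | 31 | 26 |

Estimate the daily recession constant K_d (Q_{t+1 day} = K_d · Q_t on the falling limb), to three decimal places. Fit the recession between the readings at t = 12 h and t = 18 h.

Between t = 12 h and t = 18 h the flow falls from 36 to 26 m³/s over 2×3 h = 6 h.
Per-interval ratio K = (26/36)^(1/2) = 0.8498; K_d = K^(24/3) = 0.272.

K_d ≈ 0.272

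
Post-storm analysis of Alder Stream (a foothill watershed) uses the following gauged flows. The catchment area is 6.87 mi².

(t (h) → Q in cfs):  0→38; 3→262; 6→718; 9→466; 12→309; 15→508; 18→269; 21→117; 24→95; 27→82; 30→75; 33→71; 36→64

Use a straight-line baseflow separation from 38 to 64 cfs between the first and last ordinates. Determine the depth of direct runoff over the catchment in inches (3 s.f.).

Direct runoff: 0.00, 221.83, 675.67, 421.50, 262.33, 459.17, 218.00, 63.83, 39.67, 24.50, 15.33, 9.17, 0.00 cfs; ΣQ_DR = 2411 cfs.
V = ΣQ_DR · Δt = 2411 × 10800 s = 2.604 × 10^7 ft³.
Over A = 6.87 mi², depth = V / A = 1.63 in.

d ≈ 1.63 in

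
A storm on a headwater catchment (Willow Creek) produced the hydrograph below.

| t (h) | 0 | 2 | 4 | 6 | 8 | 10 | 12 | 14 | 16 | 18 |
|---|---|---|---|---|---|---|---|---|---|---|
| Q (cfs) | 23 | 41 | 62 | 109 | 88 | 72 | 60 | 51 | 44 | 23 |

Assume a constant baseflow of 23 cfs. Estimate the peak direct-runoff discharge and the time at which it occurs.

Subtracting baseflow gives direct-runoff ordinates: 0.0, 18.0, 39.0, 86.0, 65.0, 49.0, 37.0, 28.0, 21.0, 0.0 cfs.
The maximum is 86.0 cfs, occurring at the reading for t = 6 h.

Q_p = 86.0 cfs at t = 6 h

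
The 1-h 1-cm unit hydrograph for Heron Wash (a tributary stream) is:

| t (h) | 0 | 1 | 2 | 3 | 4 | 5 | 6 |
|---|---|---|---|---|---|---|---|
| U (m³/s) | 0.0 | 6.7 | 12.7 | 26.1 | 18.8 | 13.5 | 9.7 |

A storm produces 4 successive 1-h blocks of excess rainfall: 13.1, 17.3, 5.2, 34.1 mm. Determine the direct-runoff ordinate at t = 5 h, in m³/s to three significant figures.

Q ≈ 107 m³/s

By discrete convolution, Q_j = Σ (P_i / 10 mm) · U_{j−i}.
At t = 5 h (j=5): Q = (13.1/10)·13.5 + (17.3/10)·18.8 + (5.2/10)·26.1 + (34.1/10)·12.7 = 107 m³/s.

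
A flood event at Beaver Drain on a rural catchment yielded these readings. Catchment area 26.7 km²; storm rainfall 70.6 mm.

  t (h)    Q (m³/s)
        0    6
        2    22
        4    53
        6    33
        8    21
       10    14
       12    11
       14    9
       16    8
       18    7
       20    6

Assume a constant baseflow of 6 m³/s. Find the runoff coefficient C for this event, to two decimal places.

C ≈ 0.47

ΣQ_DR = 124.0 m³/s; V = ΣQ_DR·Δt = 8.928 × 10^5 m³.
Runoff depth d = V / A = 33.44 mm.
C = d / P = 33.44 / 70.6 = 0.47.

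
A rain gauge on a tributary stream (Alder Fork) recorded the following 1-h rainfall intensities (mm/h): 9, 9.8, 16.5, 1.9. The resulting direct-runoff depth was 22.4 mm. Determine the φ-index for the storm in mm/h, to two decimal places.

Only the 3 blocks with intensity above φ contribute runoff: 9, 9.8, 16.5 mm/h.
Σ(I−φ)·Δt = d  ⇒  (9+9.8+16.5 − 3φ)·1 = 22.4
φ = (35.30 − 22.4/1) / 3 = 4.30 mm/h.

φ ≈ 4.30 mm/h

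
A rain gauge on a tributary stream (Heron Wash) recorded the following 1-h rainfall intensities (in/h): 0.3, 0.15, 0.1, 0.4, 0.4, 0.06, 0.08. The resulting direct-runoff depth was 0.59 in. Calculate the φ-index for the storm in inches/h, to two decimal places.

Only the 3 blocks with intensity above φ contribute runoff: 0.3, 0.4, 0.4 in/h.
Σ(I−φ)·Δt = d  ⇒  (0.3+0.4+0.4 − 3φ)·1 = 0.59
φ = (1.100 − 0.59/1) / 3 = 0.17 in/h.

φ ≈ 0.17 in/h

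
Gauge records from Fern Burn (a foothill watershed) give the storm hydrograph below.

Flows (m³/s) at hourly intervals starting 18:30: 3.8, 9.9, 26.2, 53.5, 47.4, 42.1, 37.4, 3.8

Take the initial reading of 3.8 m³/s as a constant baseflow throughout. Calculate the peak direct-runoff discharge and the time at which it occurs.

Subtracting baseflow gives direct-runoff ordinates: 0.0, 6.1, 22.4, 49.7, 43.6, 38.3, 33.6, 0.0 m³/s.
The maximum is 49.7 m³/s, occurring at the reading for t = 21:30.

Q_p = 49.7 m³/s at t = 21:30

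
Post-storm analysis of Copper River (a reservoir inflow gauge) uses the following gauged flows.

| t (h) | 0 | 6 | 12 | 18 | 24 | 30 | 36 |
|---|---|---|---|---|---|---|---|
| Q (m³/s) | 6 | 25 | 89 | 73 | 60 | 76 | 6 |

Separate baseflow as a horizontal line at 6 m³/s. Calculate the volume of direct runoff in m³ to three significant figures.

Direct-runoff ordinates (Q − Q_b): 0.0, 19.0, 83.0, 67.0, 54.0, 70.0, 0.0 m³/s.
ΣQ_DR = 293.0 m³/s.
With Δt = 6 h = 21600 s, V = ΣQ_DR · Δt = 293.0 × 21600 = 6.33 × 10^6 m³.

V ≈ 6.33 × 10^6 m³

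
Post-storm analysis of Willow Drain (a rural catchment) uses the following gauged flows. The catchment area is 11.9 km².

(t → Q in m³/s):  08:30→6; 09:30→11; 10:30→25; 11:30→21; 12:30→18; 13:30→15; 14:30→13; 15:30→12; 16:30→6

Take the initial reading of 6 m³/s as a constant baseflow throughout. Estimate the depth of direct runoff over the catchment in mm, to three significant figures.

Direct runoff: 0.0, 5.0, 19.0, 15.0, 12.0, 9.0, 7.0, 6.0, 0.0 m³/s; ΣQ_DR = 73.00 m³/s.
V = ΣQ_DR · Δt = 73.00 × 3600 s = 2.628 × 10^5 m³.
Over A = 11.9 km², depth = V / A = 22.1 mm.

d ≈ 22.1 mm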